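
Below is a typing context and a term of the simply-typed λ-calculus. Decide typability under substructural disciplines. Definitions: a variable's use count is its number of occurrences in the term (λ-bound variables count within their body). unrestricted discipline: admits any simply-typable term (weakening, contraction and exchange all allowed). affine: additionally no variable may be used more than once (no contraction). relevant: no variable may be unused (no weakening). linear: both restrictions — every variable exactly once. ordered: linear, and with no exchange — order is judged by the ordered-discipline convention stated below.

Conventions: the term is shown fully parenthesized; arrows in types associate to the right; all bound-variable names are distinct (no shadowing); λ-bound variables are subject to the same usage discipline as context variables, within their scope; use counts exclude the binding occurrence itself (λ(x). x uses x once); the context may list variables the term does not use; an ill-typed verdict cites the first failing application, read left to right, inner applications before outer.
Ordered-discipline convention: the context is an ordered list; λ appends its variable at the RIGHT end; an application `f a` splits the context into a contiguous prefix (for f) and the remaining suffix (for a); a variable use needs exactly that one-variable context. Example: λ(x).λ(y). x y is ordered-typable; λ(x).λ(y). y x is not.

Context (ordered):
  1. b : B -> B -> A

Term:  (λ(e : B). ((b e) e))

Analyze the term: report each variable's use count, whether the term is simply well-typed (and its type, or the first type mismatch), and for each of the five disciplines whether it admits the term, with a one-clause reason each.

usage: b: 1×, e (bound): 2×
order of uses: b, e, e
typing: ✓ — B -> A
ordered: ✗ — repeated use of e ×2
linear: ✗ — repeated use of e ×2
affine: ✗ — repeated use of e ×2
relevant: ✓ — at least one use each (b, e)
unrestricted: ✓ — simply typable at B -> A; W, C, E all held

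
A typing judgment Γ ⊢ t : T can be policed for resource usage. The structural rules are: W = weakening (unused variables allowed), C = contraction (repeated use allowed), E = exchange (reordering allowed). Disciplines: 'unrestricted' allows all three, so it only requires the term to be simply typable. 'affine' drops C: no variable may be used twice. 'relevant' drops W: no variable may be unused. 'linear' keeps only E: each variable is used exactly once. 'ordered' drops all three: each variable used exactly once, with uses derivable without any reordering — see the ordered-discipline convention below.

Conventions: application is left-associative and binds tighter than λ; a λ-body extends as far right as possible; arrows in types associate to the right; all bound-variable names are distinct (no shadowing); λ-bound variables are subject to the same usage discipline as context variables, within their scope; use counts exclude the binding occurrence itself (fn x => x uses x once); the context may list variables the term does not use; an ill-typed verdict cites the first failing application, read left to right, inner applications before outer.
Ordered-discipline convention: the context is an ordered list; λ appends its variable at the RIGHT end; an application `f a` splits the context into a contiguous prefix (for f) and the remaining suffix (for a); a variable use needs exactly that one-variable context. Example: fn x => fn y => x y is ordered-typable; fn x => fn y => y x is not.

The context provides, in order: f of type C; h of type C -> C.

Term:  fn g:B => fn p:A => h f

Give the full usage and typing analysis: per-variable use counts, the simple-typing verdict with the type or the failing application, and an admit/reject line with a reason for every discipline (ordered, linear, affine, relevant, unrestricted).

counts: f: 1; h: 1; g (λ-bound): 0; p (λ-bound): 0
use order (left to right): h, f
typing: well-typed — term : B -> A -> C
ordered ✗ (g, p left unused)
linear ✗ (g, p left unused)
affine ✓ (f, h, g, p: no repeats, contraction unneeded)
relevant ✗ (g, p left unused)
unrestricted ✓ (well-typed at B -> A -> C; no restrictions here)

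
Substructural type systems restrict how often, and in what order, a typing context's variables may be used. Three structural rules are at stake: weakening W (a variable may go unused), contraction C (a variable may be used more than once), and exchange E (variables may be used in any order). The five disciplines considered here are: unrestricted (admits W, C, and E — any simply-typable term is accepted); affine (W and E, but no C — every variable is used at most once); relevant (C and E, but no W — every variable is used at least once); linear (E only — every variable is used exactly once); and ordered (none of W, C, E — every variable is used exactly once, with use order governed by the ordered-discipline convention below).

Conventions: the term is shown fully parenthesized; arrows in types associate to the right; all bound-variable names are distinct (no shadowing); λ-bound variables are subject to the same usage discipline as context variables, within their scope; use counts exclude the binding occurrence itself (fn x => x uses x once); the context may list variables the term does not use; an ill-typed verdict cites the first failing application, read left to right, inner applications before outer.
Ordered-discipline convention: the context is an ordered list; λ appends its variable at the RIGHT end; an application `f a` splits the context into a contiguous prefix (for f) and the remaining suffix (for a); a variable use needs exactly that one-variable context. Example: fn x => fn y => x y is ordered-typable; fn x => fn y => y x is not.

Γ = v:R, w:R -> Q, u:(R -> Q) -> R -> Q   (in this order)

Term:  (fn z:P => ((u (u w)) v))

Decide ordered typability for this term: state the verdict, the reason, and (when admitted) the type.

no — u ×2 used more than once (contraction); z left unused
variable uses: v: 1×; w: 1×; u: 2×; z [bound]: 0×
left-to-right use order: u, u, w, v
typing: the term checks, with type P -> Q
summary: ordered ✗; linear ✗; affine ✗; relevant ✗; unrestricted ✓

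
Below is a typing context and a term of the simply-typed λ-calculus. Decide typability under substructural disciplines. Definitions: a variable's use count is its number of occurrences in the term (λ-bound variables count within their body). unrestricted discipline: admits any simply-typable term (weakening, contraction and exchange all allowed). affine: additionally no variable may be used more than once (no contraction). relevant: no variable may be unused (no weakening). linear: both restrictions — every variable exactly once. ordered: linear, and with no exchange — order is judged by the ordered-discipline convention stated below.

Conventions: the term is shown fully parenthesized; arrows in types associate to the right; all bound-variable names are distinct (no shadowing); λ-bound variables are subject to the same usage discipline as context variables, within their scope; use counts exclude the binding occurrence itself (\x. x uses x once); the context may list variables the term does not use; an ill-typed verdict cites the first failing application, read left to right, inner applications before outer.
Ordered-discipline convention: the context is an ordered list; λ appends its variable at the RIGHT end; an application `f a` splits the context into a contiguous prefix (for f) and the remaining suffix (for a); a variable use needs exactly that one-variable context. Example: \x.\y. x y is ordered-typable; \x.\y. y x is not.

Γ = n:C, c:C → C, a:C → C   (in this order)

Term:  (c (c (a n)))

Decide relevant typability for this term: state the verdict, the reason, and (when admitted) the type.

yes — none of n, c, a goes unused; term : C
use counts: n: 1×, c: 2×, a: 1×
order of uses: c, c, a, n
typing: well-typed at C
per-discipline verdicts: ordered ✗; linear ✗; affine ✗; relevant ✓; unrestricted ✓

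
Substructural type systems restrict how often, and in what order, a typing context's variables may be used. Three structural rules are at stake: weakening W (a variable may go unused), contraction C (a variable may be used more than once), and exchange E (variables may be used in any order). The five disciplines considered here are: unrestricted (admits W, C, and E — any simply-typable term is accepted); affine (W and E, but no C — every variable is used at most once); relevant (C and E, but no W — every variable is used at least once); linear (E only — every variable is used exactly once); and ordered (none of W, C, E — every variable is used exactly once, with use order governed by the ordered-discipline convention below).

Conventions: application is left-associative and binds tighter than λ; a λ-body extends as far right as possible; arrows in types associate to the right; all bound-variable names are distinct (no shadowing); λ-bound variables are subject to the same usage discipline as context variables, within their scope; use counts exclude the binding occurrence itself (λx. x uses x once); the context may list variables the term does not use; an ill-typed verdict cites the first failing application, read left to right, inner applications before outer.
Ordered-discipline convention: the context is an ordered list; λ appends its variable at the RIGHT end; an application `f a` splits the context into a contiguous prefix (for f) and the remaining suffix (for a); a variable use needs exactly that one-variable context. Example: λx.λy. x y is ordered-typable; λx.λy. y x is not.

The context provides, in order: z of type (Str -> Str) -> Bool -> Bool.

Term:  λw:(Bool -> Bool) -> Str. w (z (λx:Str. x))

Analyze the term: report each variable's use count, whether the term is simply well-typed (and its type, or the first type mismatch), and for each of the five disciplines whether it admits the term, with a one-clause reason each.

counts: z: 1×; w (bound): 1×; x (bound): 1×
use order (left to right): w, z, x
typing: the term checks, with type ((Bool -> Bool) -> Str) -> Str
ordered ✗ (no contiguous prefix/suffix split fits w, z, x)
linear ✓ (each of z, w, x used exactly once)
affine ✓ (at most one use each (z, w, x))
relevant ✓ (at least one use each (z, w, x))
unrestricted ✓ (simply typable at ((Bool -> Bool) -> Str) -> Str; W, C, E all held)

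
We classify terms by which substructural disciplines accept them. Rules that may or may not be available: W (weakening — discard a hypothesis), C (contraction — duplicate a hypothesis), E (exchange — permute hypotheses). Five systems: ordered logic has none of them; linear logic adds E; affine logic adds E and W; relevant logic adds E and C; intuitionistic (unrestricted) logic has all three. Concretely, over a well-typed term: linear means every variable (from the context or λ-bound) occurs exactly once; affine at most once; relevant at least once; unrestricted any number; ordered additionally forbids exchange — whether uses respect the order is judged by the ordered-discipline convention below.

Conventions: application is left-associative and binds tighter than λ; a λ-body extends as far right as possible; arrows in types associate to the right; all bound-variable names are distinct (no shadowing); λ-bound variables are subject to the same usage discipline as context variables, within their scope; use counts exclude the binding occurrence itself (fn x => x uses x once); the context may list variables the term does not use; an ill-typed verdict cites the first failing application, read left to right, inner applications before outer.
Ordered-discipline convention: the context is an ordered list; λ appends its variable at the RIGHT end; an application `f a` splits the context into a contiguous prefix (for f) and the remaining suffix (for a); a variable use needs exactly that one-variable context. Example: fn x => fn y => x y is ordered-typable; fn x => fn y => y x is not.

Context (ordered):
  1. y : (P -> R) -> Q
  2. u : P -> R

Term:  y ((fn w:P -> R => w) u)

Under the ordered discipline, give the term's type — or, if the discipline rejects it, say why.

term : Q
counts: y=1, u=1, w (bound)=1
use order (left to right): y, w, u
typing: the term checks, with type Q
across the five disciplines: ordered ✓, linear ✓, affine ✓, relevant ✓, unrestricted ✓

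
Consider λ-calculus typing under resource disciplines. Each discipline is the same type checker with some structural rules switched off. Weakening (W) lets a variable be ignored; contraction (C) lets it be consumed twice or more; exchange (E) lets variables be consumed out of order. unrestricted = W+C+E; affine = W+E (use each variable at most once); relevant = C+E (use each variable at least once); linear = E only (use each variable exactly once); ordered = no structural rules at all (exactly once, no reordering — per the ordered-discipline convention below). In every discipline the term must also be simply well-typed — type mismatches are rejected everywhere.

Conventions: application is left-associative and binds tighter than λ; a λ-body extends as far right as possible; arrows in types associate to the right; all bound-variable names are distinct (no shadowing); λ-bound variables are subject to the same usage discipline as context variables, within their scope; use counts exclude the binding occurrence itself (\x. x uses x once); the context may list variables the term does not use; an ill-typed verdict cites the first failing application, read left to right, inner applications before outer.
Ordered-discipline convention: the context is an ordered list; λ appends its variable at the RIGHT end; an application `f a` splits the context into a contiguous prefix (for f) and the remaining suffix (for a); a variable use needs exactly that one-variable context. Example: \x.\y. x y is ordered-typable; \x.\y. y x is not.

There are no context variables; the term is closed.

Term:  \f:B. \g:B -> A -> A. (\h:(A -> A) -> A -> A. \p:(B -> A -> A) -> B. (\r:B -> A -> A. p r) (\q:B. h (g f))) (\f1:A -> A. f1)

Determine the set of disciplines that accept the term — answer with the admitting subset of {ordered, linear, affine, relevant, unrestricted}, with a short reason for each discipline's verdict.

admitting disciplines: affine, unrestricted
variable uses: f (λ-bound)=1; g (λ-bound)=1; h (λ-bound)=1; p (λ-bound)=1; r (λ-bound)=1; q (λ-bound)=0; f1 (λ-bound)=1
order of uses: p, r, h, g, f, f1
typing: well-typed at B -> (B -> A -> A) -> ((B -> A -> A) -> B) -> B
ordered: ✗, q left unused
linear: ✗, q left unused
affine: ✓, at most one use each (f, g, h, p, r, q, f1)
relevant: ✗, q left unused
unrestricted: ✓, type-checks (B -> (B -> A -> A) -> ((B -> A -> A) -> B) -> B) and nothing is barred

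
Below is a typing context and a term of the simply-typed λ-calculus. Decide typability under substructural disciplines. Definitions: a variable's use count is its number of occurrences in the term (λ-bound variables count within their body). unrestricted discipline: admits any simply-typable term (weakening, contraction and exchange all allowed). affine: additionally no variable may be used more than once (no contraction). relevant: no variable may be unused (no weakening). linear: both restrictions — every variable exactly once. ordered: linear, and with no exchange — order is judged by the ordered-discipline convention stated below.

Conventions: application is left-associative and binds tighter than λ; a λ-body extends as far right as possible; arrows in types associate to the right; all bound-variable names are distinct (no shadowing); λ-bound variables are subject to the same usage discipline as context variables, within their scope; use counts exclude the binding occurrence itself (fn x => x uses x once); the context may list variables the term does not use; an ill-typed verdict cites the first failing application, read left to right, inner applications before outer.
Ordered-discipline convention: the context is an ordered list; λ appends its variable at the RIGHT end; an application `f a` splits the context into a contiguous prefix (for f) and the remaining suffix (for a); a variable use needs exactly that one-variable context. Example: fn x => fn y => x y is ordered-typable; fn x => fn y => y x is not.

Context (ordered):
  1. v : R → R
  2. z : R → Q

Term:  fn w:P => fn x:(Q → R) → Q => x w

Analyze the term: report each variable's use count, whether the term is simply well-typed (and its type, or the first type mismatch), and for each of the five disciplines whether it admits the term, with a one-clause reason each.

counts: v: 0, z: 0, w [bound]: 1, x [bound]: 1
order of uses: x, w
typing: ill-typed: argument of type P where Q → R is required
ordered ✗ (a type mismatch blocks all five)
linear ✗ (the type mismatch rejects it)
affine ✗ (not simply typable)
relevant ✗ (fails simple typing)
unrestricted ✗ (a type mismatch blocks all five)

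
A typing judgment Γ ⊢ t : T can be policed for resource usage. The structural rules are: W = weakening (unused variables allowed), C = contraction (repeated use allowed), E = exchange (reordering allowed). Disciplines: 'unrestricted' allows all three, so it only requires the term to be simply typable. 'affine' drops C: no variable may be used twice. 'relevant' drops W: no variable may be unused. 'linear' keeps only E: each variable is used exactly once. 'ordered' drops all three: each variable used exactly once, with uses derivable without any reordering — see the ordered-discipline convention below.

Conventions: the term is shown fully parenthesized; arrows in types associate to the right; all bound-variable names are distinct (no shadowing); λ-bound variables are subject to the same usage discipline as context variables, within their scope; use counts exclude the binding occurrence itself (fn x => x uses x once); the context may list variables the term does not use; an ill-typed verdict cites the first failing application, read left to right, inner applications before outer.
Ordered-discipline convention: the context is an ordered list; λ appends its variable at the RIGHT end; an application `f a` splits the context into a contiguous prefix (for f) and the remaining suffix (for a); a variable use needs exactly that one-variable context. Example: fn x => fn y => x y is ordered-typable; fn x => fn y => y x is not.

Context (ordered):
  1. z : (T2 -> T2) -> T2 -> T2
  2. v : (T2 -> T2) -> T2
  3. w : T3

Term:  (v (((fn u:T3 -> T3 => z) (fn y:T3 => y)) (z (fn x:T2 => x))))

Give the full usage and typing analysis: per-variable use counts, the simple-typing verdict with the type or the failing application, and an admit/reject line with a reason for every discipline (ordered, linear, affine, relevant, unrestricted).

variable uses: z=2, v=1, w=0, u (λ-bound)=0, y (λ-bound)=1, x (λ-bound)=1
use order (left to right): v, z, y, z, x
typing: well-typed at T2
ordered: ✗, needs contraction — z ×2; unused: w, u — weakening required
linear: ✗, needs contraction — z ×2; unused: w, u — weakening required
affine: ✗, needs contraction — z ×2
relevant: ✗, unused: w, u — weakening required
unrestricted: ✓, typability at T2 is all that's needed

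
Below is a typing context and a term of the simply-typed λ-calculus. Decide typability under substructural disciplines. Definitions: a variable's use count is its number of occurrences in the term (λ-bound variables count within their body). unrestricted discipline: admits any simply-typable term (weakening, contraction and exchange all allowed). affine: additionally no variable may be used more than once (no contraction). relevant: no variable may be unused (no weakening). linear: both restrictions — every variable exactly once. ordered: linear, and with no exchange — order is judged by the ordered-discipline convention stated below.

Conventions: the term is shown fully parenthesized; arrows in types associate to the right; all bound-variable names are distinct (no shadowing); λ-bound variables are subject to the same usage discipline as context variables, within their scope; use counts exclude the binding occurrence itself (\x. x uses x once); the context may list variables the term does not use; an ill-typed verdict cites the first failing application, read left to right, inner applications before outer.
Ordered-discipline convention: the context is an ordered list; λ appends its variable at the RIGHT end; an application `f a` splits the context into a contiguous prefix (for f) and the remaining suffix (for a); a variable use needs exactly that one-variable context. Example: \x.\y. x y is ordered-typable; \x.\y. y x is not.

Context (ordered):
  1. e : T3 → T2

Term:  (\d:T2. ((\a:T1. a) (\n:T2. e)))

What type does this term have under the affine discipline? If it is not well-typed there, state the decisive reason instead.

not well-typed under affine — a type mismatch blocks all five
counts: e: 1×, d (bound): 0×, a (bound): 1×, n (bound): 0×
order of uses: a, e
typing: ill-typed: an argument T2 → T3 → T2 mismatches the expected T1
summary: ordered ✗; linear ✗; affine ✗; relevant ✗; unrestricted ✗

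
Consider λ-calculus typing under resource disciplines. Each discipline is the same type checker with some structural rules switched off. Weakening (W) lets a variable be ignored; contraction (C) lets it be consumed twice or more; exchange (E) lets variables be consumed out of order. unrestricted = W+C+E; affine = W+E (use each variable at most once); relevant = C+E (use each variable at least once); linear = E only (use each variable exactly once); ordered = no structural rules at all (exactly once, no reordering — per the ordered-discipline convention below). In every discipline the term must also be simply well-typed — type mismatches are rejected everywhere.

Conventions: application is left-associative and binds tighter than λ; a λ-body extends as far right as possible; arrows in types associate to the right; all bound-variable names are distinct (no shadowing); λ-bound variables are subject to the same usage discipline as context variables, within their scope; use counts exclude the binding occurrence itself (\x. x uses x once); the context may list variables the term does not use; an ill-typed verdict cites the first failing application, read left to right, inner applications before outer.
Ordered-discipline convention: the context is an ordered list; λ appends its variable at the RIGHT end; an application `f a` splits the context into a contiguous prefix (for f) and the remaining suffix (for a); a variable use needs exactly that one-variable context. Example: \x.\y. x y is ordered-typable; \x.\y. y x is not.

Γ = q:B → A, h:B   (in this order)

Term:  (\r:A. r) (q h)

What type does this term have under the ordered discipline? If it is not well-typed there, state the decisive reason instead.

term : A
variable uses: q ×1; h ×1; r (λ-bound) ×1
use order (left to right): r, q, h
typing: the term checks, with type A
all disciplines: ordered ✓ · linear ✓ · affine ✓ · relevant ✓ · unrestricted ✓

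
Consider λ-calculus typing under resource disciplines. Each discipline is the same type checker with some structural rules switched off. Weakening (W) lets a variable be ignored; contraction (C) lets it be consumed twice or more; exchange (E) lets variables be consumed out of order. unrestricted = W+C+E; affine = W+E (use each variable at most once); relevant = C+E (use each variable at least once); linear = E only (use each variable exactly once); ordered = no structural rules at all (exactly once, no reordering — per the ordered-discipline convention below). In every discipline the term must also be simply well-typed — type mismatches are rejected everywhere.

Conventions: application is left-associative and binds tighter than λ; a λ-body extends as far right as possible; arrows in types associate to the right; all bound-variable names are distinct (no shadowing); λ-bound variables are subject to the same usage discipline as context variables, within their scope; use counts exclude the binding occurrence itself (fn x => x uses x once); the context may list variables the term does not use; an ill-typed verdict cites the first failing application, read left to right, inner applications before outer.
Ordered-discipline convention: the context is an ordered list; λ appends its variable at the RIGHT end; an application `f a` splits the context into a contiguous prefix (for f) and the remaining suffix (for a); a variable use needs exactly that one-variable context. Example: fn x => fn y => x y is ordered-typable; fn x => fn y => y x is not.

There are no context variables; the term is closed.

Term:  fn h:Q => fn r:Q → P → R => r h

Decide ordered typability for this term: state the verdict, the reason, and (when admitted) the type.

no — use order r, h needs exchange
usage: h (λ-bound): 1×; r (λ-bound): 1×
uses in reading order: r, h
typing: well-typed — term : Q → (Q → P → R) → P → R
across the five disciplines: ordered ✗ · linear ✓ · affine ✓ · relevant ✓ · unrestricted ✓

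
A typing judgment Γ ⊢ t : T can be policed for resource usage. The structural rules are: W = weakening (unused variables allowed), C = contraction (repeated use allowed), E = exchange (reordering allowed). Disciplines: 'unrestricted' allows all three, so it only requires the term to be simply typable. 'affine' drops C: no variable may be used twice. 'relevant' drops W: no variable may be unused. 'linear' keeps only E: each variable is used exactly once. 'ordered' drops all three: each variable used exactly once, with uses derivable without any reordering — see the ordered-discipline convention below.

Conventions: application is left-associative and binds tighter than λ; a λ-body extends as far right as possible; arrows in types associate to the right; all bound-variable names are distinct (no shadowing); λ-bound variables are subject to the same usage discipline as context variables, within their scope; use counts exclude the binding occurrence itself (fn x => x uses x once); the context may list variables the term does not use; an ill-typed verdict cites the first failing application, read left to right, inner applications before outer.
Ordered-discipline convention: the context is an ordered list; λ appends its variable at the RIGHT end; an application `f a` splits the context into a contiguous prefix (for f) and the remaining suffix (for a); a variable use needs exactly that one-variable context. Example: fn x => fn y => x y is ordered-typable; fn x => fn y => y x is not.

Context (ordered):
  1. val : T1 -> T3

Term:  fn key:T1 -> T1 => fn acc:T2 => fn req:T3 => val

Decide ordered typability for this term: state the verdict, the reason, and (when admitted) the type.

no — key, acc, req left unused
use counts: val: 1; key (λ-bound): 0; acc (λ-bound): 0; req (λ-bound): 0
order of uses: val
typing: well-typed at (T1 -> T1) -> T2 -> T3 -> T1 -> T3
per-discipline verdicts: ordered ✗, linear ✗, affine ✓, relevant ✗, unrestricted ✓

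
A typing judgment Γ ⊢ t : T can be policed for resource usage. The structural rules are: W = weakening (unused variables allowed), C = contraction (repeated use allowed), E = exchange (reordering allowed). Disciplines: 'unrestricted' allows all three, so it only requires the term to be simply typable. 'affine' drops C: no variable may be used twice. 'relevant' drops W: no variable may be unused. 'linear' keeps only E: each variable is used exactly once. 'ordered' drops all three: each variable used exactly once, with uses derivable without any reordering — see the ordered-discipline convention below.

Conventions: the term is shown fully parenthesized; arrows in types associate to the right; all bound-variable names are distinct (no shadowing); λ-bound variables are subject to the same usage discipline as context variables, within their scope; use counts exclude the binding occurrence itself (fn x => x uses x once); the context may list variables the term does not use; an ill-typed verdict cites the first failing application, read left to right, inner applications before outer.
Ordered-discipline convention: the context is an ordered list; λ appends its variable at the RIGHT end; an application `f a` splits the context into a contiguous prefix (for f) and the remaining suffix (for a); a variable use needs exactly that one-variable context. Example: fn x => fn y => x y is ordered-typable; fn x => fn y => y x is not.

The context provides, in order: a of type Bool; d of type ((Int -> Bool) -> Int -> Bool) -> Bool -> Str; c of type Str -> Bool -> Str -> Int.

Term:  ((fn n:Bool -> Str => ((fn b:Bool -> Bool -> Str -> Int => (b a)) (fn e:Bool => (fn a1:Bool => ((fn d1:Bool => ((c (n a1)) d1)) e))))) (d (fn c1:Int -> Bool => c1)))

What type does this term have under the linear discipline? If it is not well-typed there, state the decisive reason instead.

term : Bool -> Str -> Int
usage: a=1; d=1; c=1; n [bound]=1; b [bound]=1; e [bound]=1; a1 [bound]=1; d1 [bound]=1; c1 [bound]=1
order of uses: b, a, c, n, a1, d1, e, d, c1
typing: well-typed — term : Bool -> Str -> Int
per-discipline verdicts: ordered ✗; linear ✓; affine ✓; relevant ✓; unrestricted ✓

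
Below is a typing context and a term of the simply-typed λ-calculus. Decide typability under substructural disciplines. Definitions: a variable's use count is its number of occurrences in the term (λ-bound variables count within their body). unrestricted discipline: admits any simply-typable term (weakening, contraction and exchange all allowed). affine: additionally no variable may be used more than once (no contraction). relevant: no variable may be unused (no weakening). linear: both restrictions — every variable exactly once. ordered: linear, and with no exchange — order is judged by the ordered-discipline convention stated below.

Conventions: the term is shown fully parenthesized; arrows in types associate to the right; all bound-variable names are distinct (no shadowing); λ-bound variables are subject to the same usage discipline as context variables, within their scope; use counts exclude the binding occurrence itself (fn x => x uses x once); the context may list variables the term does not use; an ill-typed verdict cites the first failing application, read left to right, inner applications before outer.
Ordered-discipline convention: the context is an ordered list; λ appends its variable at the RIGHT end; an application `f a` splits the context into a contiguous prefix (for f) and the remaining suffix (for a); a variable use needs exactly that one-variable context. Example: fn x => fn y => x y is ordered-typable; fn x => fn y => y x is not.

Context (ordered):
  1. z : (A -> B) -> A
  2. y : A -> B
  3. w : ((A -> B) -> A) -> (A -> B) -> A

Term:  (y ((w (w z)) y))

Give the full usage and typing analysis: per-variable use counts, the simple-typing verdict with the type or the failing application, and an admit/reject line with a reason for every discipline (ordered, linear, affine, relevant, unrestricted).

use counts: z: 1×; y: 2×; w: 2×
uses in reading order: y, w, w, z, y
typing: well-typed — term : B
ordered: ✗ — needs contraction — y ×2, w ×2
linear: ✗ — needs contraction — y ×2, w ×2
affine: ✗ — needs contraction — y ×2, w ×2
relevant: ✓ — every one of z, y, w appears
unrestricted: ✓ — typability at B is all that's needed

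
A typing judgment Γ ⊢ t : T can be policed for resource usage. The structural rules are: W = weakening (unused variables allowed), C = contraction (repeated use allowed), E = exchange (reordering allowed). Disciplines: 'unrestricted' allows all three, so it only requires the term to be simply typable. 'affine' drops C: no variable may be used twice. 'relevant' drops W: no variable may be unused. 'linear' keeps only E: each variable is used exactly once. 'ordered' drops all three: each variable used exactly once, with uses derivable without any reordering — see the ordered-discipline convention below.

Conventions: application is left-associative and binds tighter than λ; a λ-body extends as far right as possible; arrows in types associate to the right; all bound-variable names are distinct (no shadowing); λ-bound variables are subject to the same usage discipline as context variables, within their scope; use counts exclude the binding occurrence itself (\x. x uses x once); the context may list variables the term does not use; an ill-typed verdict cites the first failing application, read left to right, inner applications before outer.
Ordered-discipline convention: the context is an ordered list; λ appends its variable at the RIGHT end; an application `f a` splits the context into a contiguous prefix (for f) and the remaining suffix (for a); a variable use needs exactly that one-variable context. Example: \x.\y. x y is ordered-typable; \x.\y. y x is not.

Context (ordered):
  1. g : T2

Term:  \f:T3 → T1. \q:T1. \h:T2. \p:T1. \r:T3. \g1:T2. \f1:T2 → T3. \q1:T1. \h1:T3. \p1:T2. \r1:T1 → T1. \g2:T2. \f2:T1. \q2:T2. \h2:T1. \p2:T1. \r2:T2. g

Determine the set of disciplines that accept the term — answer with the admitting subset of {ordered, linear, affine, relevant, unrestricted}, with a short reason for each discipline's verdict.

admitted by: affine, unrestricted
use counts: g: 1; f (bound): 0; q (bound): 0; h (bound): 0; p (bound): 0; r (bound): 0; g1 (bound): 0; f1 (bound): 0; q1 (bound): 0; h1 (bound): 0; p1 (bound): 0; r1 (bound): 0; g2 (bound): 0; f2 (bound): 0; q2 (bound): 0; h2 (bound): 0; p2 (bound): 0; r2 (bound): 0
left-to-right use order: g
typing: the term checks, with type (T3 → T1) → T1 → T2 → T1 → T3 → T2 → (T2 → T3) → T1 → T3 → T2 → (T1 → T1) → T2 → T1 → T2 → T1 → T1 → T2 → T2
ordered: ✗ — f, q, h, p, r, g1, f1, q1, h1, p1, r1, g2, f2, q2, h2, p2, r2 never used (weakening)
linear: ✗ — f, q, h, p, r, g1, f1, q1, h1, p1, r1, g2, f2, q2, h2, p2, r2 never used (weakening)
affine: ✓ — none of g, f, q, h, p, r, g1, f1, q1, h1, p1, r1, g2, f2, q2, h2, p2, r2 used more than once
relevant: ✗ — f, q, h, p, r, g1, f1, q1, h1, p1, r1, g2, f2, q2, h2, p2, r2 never used (weakening)
unrestricted: ✓ — well-typed at (T3 → T1) → T1 → T2 → T1 → T3 → T2 → (T2 → T3) → T1 → T3 → T2 → (T1 → T1) → T2 → T1 → T2 → T1 → T1 → T2 → T2; no restrictions here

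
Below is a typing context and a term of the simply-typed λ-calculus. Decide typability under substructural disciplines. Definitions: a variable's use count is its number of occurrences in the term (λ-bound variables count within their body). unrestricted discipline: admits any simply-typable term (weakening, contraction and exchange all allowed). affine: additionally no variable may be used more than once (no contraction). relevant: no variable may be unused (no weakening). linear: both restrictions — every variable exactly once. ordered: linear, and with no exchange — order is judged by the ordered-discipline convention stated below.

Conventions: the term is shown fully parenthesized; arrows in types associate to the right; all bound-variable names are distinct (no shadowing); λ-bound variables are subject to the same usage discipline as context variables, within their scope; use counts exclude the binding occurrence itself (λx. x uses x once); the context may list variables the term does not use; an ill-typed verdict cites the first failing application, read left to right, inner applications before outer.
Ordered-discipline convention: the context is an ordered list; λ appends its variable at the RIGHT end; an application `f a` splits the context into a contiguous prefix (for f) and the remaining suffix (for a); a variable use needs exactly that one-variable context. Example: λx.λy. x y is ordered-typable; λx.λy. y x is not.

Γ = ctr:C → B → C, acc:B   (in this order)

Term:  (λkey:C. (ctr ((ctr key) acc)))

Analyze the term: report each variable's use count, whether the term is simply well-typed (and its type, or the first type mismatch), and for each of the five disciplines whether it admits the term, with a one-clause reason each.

variable uses: ctr: 2, acc: 1, key (bound): 1
left-to-right use order: ctr, ctr, key, acc
typing: ✓ — C → B → C
ordered: ✗, repeated use of ctr ×2
linear: ✗, repeated use of ctr ×2
affine: ✗, repeated use of ctr ×2
relevant: ✓, every one of ctr, acc, key appears
unrestricted: ✓, simply typable at C → B → C; W, C, E all held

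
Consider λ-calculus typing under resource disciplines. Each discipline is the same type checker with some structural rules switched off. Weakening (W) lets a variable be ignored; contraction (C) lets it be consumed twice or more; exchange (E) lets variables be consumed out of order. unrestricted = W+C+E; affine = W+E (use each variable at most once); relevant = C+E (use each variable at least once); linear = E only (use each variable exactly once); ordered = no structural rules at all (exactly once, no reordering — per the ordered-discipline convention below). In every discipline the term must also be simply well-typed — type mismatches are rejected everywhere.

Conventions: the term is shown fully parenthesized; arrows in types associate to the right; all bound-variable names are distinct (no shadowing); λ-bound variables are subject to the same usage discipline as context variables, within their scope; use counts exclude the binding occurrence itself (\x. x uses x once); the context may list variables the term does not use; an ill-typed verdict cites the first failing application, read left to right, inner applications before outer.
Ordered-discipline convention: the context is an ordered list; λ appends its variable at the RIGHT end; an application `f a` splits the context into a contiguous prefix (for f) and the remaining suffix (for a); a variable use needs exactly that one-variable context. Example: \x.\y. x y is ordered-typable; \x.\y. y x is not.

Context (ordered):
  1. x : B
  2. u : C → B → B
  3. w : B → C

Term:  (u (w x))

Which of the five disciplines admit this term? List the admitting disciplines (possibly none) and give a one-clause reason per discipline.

accepted by: linear, affine, relevant, unrestricted
variable uses: x ×1, u ×1, w ×1
use order (left to right): u, w, x
typing: well-typed at B → B
ordered ✗ (no contiguous prefix/suffix split fits u, w, x)
linear ✓ (each of x, u, w used exactly once)
affine ✓ (x, u, w: no repeats, contraction unneeded)
relevant ✓ (every one of x, u, w appears)
unrestricted ✓ (type-checks (B → B) and nothing is barred)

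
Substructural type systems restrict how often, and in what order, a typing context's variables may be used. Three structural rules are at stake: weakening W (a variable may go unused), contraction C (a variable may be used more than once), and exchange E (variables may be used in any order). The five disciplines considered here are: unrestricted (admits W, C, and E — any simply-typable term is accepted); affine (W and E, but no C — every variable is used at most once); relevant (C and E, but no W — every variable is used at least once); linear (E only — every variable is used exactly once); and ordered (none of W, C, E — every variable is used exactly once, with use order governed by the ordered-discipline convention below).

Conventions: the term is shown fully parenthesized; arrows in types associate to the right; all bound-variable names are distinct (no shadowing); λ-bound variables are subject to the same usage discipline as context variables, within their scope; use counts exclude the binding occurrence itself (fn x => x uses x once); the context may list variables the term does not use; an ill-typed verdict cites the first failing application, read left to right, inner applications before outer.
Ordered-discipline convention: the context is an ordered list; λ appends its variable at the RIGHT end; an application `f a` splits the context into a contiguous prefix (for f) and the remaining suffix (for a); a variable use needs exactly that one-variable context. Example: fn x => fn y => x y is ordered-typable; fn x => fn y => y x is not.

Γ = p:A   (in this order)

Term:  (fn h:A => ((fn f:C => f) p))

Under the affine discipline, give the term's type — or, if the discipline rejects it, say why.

not well-typed under affine — fails simple typing
counts: p=1; h (bound)=0; f (bound)=1
uses in reading order: f, p
typing: ill-typed: argument of type A where C is required
across the five disciplines: ordered ✗; linear ✗; affine ✗; relevant ✗; unrestricted ✗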